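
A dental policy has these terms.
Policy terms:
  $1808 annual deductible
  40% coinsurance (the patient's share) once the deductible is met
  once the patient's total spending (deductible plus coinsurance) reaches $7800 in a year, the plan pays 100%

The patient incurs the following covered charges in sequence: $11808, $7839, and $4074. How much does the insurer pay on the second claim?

Claim 1 ($11808): deductible takes $1808, $10000 remains; coinsurance $10000 × 40% = $4000. Cost to patient: $5808. OOP to date $5808. Insurer: $11808 − $5808 = $6000.
Claim 2 ($7839): deductible already satisfied, so patient's share is 40% × $7839 = $3135.60. OOP would hit $8943.60 > $7800, so the cap limits the patient to $7800 − $5808 = $1992. Plan pays $7839 − $1992 = $5847.

$5847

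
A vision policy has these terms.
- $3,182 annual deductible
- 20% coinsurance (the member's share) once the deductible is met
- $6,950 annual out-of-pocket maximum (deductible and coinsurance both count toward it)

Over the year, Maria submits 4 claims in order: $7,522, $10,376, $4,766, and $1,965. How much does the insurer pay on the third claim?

Bill 1, $7,522: deductible takes $3,182, $4,340 remains; coinsurance $4,340 × 20% = $868. Cost to member: $4,050. OOP to date $4,050. Plan pays $7,522 − $4,050 = $3,472.
Bill 2, $10,376: deductible met; 20% of $10,376 = $2,075.20. Member pays $2,075.20; OOP now $6,125.20. Insurer: $10,376 − $2,075.20 = $8,300.80.
Bill 3, $4,766: 20% coinsurance on $4,766 = $953.20. That would push OOP to $7,078.40, over the $6,950 cap, so member pays $6,950 − $6,125.20 = $824.80. Insurer: $4,766 − $824.80 = $3,941.20.

$3,941.20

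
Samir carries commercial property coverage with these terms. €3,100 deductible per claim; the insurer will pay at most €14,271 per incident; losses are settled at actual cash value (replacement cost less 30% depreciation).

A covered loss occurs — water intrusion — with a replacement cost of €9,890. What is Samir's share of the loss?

At 30% depreciation, ACV = €9,890 − €2,967 = €6,923.
Subtract the deductible: €6,923 − €3,100 = €3,823.
That's under the €14,271 cap, so the insurer reimburses the full €3,823.
Out of pocket: €9,890 − €3,823 = €6,067.

€6,067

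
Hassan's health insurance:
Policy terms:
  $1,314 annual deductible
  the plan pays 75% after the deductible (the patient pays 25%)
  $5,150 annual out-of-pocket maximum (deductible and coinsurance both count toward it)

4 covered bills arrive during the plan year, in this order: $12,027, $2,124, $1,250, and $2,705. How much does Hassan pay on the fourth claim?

Claim 1 — $12,027: $1,314 to deductible, leaving $10,713; patient's 25% is $2,678.25. Patient owes $3,992.25 (running OOP $3,992.25).
Claim 2 — $2,124: 25% coinsurance on $2,124 = $531. Patient pays $531; OOP now $4,523.25.
Claim 3 — $1,250: 25% coinsurance on $1,250 = $312.50. Patient owes $312.50 (running OOP $4,835.75).
Claim 4 — $2,705: deductible already satisfied, so patient's share is 25% × $2,705 = $676.25. Adding that to $4,835.75 gives $5,512, past the $5,150 cap; patient pays only $5,150 − $4,835.75 = $314.25.

$314.25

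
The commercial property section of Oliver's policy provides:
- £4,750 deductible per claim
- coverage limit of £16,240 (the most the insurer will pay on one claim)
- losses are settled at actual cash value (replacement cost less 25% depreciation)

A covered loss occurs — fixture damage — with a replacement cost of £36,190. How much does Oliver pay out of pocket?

£19,950

At 25% depreciation, ACV = £36,190 − £9,047.50 = £27,142.50.
Subtract the deductible: £27,142.50 − £4,750 = £22,392.50.
£22,392.50 exceeds the £16,240 limit, so the insurer pays the limit: £16,240.
Business's share is the uncovered remainder: £36,190 − £16,240 = £19,950.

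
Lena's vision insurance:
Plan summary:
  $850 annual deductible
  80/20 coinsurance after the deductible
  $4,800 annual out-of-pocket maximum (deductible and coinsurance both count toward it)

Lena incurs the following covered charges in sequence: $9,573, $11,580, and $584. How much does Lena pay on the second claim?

$2,205.40

Claim 1 ($9,573): $850 finishes the deductible; $8,723 goes to coinsurance; member's 20% is $1,744.60. Member owes $2,594.60 (running OOP $2,594.60).
Claim 2 ($11,580): 20% coinsurance on $11,580 = $2,316. That would push OOP to $4,910.60, over the $4,800 cap, so member pays $4,800 − $2,594.60 = $2,205.40.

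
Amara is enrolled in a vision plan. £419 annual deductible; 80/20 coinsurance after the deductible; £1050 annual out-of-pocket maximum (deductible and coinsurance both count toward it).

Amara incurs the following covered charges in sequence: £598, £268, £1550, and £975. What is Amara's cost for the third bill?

Claim 1 — £598: deductible takes £419, £179 remains; coinsurance £179 × 20% = £35.80. Member owes £454.80 (running OOP £454.80).
Claim 2 — £268: deductible already satisfied, so member's share is 20% × £268 = £53.60. Member pays £53.60; OOP now £508.40.
Claim 3 — £1550: 20% coinsurance on £1550 = £310. Member owes £310 (running OOP £818.40).

£310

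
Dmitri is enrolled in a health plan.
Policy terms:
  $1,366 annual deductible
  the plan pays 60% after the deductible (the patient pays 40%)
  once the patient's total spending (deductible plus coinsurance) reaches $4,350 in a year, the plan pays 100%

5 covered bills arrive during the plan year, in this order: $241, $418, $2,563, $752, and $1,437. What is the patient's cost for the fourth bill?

$300.80

Bill 1, $241: entire amount goes to the deductible. Cost to patient: $241. OOP to date $241.
Bill 2, $418: fully absorbed by the deductible. Patient owes $418 (running OOP $659).
Bill 3, $2,563: $707 to deductible, leaving $1,856; 40% of $1,856 = $742.40. Patient owes $1,449.40 (running OOP $2,108.40).
Bill 4, $752: deductible met; 40% of $752 = $300.80. Patient owes $300.80 (running OOP $2,409.20).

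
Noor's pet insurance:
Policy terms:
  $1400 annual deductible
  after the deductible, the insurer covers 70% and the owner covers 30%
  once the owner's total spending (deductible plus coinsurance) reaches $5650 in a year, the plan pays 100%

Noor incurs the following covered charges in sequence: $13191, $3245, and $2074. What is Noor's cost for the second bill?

$712.70

Bill 1, $13191: $1400 finishes the deductible; $11791 goes to coinsurance; 30% of $11791 = $3537.30. Owner owes $4937.30 (running OOP $4937.30).
Bill 2, $3245: 30% coinsurance on $3245 = $973.50. OOP would hit $5910.80 > $5650, so the cap limits the owner to $5650 − $4937.30 = $712.70.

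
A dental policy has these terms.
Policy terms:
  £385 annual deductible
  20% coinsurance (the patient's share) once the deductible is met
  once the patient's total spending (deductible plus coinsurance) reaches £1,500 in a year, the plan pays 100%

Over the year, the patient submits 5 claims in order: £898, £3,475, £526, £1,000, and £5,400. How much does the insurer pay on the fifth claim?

£5,387.80

Claim 1 — £898: £385 finishes the deductible; £513 goes to coinsurance; 20% of £513 = £102.60. Patient pays £487.60; OOP now £487.60. Plan pays £898 − £487.60 = £410.40.
Claim 2 — £3,475: 20% coinsurance on £3,475 = £695. Cost to patient: £695. OOP to date £1,182.60. Plan pays £3,475 − £695 = £2,780.
Claim 3 — £526: 20% coinsurance on £526 = £105.20. Cost to patient: £105.20. OOP to date £1,287.80. Plan pays £526 − £105.20 = £420.80.
Claim 4 — £1,000: deductible already satisfied, so patient's share is 20% × £1,000 = £200. Patient owes £200 (running OOP £1,487.80). Insurer: £1,000 − £200 = £800.
Claim 5 — £5,400: deductible already satisfied, so patient's share is 20% × £5,400 = £1,080. OOP would hit £2,567.80 > £1,500, so the cap limits the patient to £1,500 − £1,487.80 = £12.20. Insurer: £5,400 − £12.20 = £5,387.80.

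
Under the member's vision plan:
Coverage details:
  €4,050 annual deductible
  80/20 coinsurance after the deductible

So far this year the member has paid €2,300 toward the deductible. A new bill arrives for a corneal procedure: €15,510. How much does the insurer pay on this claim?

€11,008

€2,300 of the €4,050 deductible is already met, leaving €1,750.
That leaves €15,510 − €1,750 = €13,760 for coinsurance.
20% of €13,760 = €2,752 falls to the member.
That puts the member's cost at €1,750 + €2,752 = €4,502.
Insurer pays the balance: €15,510 − €4,502 = €11,008.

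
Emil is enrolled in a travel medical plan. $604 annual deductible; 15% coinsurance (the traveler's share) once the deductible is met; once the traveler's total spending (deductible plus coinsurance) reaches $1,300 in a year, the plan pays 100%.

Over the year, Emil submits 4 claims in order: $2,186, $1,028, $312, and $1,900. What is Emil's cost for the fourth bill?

$257.70

#1 ($2,186): deductible takes $604, $1,582 remains; 15% of $1,582 = $237.30. Cost to traveler: $841.30. OOP to date $841.30.
#2 ($1,028): deductible already satisfied, so traveler's share is 15% × $1,028 = $154.20. Traveler pays $154.20; OOP now $995.50.
#3 ($312): deductible met; 15% of $312 = $46.80. Traveler pays $46.80; OOP now $1,042.30.
#4 ($1,900): 15% coinsurance on $1,900 = $285. Adding that to $1,042.30 gives $1,327.30, past the $1,300 cap; traveler pays only $1,300 − $1,042.30 = $257.70.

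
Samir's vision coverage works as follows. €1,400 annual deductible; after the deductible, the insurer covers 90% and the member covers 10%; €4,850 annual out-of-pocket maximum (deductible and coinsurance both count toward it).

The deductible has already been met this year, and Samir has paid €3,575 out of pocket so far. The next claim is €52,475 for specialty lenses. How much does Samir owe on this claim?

With the deductible met, the entire €52,475 is subject to coinsurance.
Coinsurance: €52,475 × 10% = €5,247.50.
Year-to-date out-of-pocket would reach €3,575 + €5,247.50 = €8,822.50, above the €4,850 maximum, so the member pays only €4,850 − €3,575 = €1,275.

€1,275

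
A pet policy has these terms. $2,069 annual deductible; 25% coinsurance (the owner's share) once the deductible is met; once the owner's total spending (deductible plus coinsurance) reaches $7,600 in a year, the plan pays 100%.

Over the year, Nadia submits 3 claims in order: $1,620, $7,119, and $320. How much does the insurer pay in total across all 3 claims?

$5,242.50

#1 ($1,620): fully absorbed by the deductible. Cost to owner: $1,620. OOP to date $1,620. Insurer: $1,620 − $1,620 = $0.
#2 ($7,119): $449 finishes the deductible; $6,670 goes to coinsurance; 25% of $6,670 = $1,667.50. Cost to owner: $2,116.50. OOP to date $3,736.50. Insurer: $7,119 − $2,116.50 = $5,002.50.
#3 ($320): deductible already satisfied, so owner's share is 25% × $320 = $80. Owner pays $80; OOP now $3,816.50. Insurer: $320 − $80 = $240.
Insurer total = bills − owner's total = $9,059 − $3,816.50 = $5,242.50.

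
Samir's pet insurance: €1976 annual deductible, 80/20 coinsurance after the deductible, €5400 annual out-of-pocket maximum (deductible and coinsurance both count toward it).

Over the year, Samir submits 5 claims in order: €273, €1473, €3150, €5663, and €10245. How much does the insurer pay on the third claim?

€2336

Claim 1 (€273): fully absorbed by the deductible. Owner owes €273 (running OOP €273). Insurer: €273 − €273 = €0.
Claim 2 (€1473): fully absorbed by the deductible. Owner owes €1473 (running OOP €1746). Insurer: €1473 − €1473 = €0.
Claim 3 (€3150): €230 finishes the deductible; €2920 goes to coinsurance; coinsurance €2920 × 20% = €584. Owner pays €814; OOP now €2560. Insurer: €3150 − €814 = €2336.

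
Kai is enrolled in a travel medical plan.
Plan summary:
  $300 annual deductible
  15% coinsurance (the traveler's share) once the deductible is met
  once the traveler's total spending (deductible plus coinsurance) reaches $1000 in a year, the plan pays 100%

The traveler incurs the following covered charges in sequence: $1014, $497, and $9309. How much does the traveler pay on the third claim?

$518.35

Bill 1, $1014: $300 to deductible, leaving $714; 15% of $714 = $107.10. Cost to traveler: $407.10. OOP to date $407.10.
Bill 2, $497: deductible met; 15% of $497 = $74.55. Cost to traveler: $74.55. OOP to date $481.65.
Bill 3, $9309: deductible met; 15% of $9309 = $1396.35. That would push OOP to $1878, over the $1000 cap, so traveler pays $1000 − $481.65 = $518.35.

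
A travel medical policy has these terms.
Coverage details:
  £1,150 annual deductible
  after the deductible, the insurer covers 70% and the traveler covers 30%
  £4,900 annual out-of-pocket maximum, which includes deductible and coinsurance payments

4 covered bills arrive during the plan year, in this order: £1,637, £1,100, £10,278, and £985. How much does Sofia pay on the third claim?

£3,083.40

Bill 1, £1,637: £1,150 to deductible, leaving £487; traveler's 30% is £146.10. Traveler pays £1,296.10; OOP now £1,296.10.
Bill 2, £1,100: deductible met; 30% of £1,100 = £330. Traveler pays £330; OOP now £1,626.10.
Bill 3, £10,278: deductible met; 30% of £10,278 = £3,083.40. Traveler owes £3,083.40 (running OOP £4,709.50).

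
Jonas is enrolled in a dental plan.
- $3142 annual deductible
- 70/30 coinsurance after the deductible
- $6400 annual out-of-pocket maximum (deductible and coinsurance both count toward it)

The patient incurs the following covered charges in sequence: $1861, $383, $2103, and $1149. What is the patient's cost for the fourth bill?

$344.70

Claim 1 — $1861: all of it applies to the deductible. Cost to patient: $1861. OOP to date $1861.
Claim 2 — $383: fully absorbed by the deductible. Patient owes $383 (running OOP $2244).
Claim 3 — $2103: $898 finishes the deductible; $1205 goes to coinsurance; 30% of $1205 = $361.50. Patient owes $1259.50 (running OOP $3503.50).
Claim 4 — $1149: 30% coinsurance on $1149 = $344.70. Cost to patient: $344.70. OOP to date $3848.20.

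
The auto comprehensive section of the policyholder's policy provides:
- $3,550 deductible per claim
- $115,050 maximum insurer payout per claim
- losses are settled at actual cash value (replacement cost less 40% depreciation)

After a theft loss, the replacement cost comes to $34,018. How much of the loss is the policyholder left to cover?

At 40% depreciation, ACV = $34,018 − $13,607.20 = $20,410.80.
Less the $3,550 deductible: $20,410.80 − $3,550 = $16,860.80.
$16,860.80 is within the $115,050 limit, so the insurer pays $16,860.80.
The policyholder bears the rest of the original loss: $34,018 − $16,860.80 = $17,157.20.

$17,157.20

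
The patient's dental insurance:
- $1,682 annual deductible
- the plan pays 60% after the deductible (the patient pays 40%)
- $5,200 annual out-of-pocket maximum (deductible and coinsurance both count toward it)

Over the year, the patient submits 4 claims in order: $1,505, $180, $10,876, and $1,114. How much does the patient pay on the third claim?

$3,516.80

#1 ($1,505): fully absorbed by the deductible. Patient owes $1,505 (running OOP $1,505).
#2 ($180): $177 to deductible, leaving $3; patient's 40% is $1.20. Patient pays $178.20; OOP now $1,683.20.
#3 ($10,876): 40% coinsurance on $10,876 = $4,350.40. Adding that to $1,683.20 gives $6,033.60, past the $5,200 cap; patient pays only $5,200 − $1,683.20 = $3,516.80.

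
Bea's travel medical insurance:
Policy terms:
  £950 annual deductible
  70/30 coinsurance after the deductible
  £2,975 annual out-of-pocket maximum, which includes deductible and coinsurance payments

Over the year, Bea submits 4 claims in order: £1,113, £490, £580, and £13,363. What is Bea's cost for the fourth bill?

£1,655.10

Bill 1, £1,113: deductible takes £950, £163 remains; coinsurance £163 × 30% = £48.90. Traveler pays £998.90; OOP now £998.90.
Bill 2, £490: deductible already satisfied, so traveler's share is 30% × £490 = £147. Cost to traveler: £147. OOP to date £1,145.90.
Bill 3, £580: deductible met; 30% of £580 = £174. Traveler pays £174; OOP now £1,319.90.
Bill 4, £13,363: 30% coinsurance on £13,363 = £4,008.90. Adding that to £1,319.90 gives £5,328.80, past the £2,975 cap; traveler pays only £2,975 − £1,319.90 = £1,655.10.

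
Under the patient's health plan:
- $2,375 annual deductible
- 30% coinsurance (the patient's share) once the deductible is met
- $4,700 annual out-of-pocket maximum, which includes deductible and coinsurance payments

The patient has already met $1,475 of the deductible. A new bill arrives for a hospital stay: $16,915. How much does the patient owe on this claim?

Deductible still to meet: $2,375 − $1,475 = $900.
That leaves $16,915 − $900 = $16,015 for coinsurance.
Coinsurance: $16,015 × 30% = $4,804.50.
Patient responsibility before any cap: $900 + $4,804.50 = $5,704.50.
That would bring total out-of-pocket to $7,179.50, past the $4,700 cap. The patient is capped at $4,700 − $1,475 = $3,225 on this claim.

$3,225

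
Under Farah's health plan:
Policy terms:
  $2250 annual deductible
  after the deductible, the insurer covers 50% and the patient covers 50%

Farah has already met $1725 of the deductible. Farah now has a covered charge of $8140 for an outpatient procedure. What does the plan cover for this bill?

Deductible still to meet: $2250 − $1725 = $525.
After the $525 deductible portion, $8140 − $525 = $7615 is subject to coinsurance.
50% of $7615 = $3807.50 falls to the patient.
Patient responsibility: $525 + $3807.50 = $4332.50.
The plan picks up $8140 − $4332.50 = $3807.50.

$3807.50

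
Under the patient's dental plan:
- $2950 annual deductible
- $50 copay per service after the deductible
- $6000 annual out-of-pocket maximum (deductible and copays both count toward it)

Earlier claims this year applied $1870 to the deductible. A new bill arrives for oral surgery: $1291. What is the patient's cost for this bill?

Deductible still to meet: $2950 − $1870 = $1080.
The remaining $211 (= $1291 − $1080) moves to the copay.
Copay on this service: $50.
Patient responsibility before any cap: $1080 + $50 = $1130.
Year-to-date out-of-pocket becomes $1870 + $1130 = $3000, still under the $6000 maximum, so no cap applies.

$1130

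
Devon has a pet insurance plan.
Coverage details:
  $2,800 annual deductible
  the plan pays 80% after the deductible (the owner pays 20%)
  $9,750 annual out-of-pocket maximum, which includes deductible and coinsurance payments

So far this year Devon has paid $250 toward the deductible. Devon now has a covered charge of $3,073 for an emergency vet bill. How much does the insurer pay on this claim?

$418.40

$250 of the $2,800 deductible is already met, leaving $2,550.
After the $2,550 deductible portion, $3,073 − $2,550 = $523 is subject to coinsurance.
Coinsurance: $523 × 20% = $104.60.
Owner responsibility before any cap: $2,550 + $104.60 = $2,654.60.
Year-to-date out-of-pocket becomes $250 + $2,654.60 = $2,904.60, still under the $9,750 maximum, so no cap applies.
Insurer pays the balance: $3,073 − $2,654.60 = $418.40.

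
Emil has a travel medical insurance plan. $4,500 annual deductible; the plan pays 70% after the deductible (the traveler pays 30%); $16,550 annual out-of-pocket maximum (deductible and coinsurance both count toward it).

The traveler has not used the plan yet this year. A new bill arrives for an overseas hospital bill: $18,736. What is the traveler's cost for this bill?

$8,770.80

The full $4,500 deductible is still open; $4,500 of this bill applies to it.
The remaining $14,236 (= $18,736 − $4,500) moves to coinsurance.
Coinsurance: $14,236 × 30% = $4,270.80.
So the traveler owes $4,500 + $4,270.80 = $8,770.80 before any cap.
Total out-of-pocket so far would be $0 + $8,770.80 = $8,770.80, below the $16,550 cap — no reduction.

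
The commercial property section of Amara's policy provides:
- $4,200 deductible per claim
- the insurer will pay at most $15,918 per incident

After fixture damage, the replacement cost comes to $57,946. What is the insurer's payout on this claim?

Subtract the deductible: $57,946 − $4,200 = $53,746.
$53,746 exceeds the $15,918 limit, so the insurer pays the limit: $15,918.

$15,918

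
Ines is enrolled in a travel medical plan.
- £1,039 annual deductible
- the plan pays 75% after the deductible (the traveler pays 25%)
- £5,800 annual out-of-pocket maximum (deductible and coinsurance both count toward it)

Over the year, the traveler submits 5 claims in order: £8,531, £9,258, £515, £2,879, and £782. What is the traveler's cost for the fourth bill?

Claim 1 (£8,531): £1,039 finishes the deductible; £7,492 goes to coinsurance; coinsurance £7,492 × 25% = £1,873. Cost to traveler: £2,912. OOP to date £2,912.
Claim 2 (£9,258): deductible already satisfied, so traveler's share is 25% × £9,258 = £2,314.50. Cost to traveler: £2,314.50. OOP to date £5,226.50.
Claim 3 (£515): 25% coinsurance on £515 = £128.75. Cost to traveler: £128.75. OOP to date £5,355.25.
Claim 4 (£2,879): 25% coinsurance on £2,879 = £719.75. That would push OOP to £6,075, over the £5,800 cap, so traveler pays £5,800 − £5,355.25 = £444.75.

£444.75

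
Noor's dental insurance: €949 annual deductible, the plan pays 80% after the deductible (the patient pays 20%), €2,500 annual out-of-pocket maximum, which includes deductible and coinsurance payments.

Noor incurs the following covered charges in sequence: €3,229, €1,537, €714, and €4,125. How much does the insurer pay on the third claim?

€571.20

Claim 1 — €3,229: €949 finishes the deductible; €2,280 goes to coinsurance; 20% of €2,280 = €456. Cost to patient: €1,405. OOP to date €1,405. Plan pays €3,229 − €1,405 = €1,824.
Claim 2 — €1,537: 20% coinsurance on €1,537 = €307.40. Patient pays €307.40; OOP now €1,712.40. Insurer: €1,537 − €307.40 = €1,229.60.
Claim 3 — €714: deductible met; 20% of €714 = €142.80. Patient owes €142.80 (running OOP €1,855.20). Plan pays €714 − €142.80 = €571.20.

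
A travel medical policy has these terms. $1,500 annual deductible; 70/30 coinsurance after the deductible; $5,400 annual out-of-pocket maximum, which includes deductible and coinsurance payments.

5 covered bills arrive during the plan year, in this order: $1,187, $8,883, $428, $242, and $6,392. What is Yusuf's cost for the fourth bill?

Claim 1 ($1,187): fully absorbed by the deductible. Cost to traveler: $1,187. OOP to date $1,187.
Claim 2 ($8,883): $313 to deductible, leaving $8,570; coinsurance $8,570 × 30% = $2,571. Cost to traveler: $2,884. OOP to date $4,071.
Claim 3 ($428): deductible already satisfied, so traveler's share is 30% × $428 = $128.40. Cost to traveler: $128.40. OOP to date $4,199.40.
Claim 4 ($242): 30% coinsurance on $242 = $72.60. Traveler owes $72.60 (running OOP $4,272).

$72.60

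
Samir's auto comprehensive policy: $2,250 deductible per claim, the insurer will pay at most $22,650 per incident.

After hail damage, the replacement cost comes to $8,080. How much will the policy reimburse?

Less the $2,250 deductible: $8,080 − $2,250 = $5,830.
$5,830 ≤ $22,650, so the limit doesn't bind; insurer pays $5,830.

$5,830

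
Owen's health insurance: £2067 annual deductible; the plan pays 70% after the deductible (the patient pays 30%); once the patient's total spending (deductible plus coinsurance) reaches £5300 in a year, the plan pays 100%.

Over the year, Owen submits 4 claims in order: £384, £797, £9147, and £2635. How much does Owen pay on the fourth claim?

£754.70

Bill 1, £384: all of it applies to the deductible. Cost to patient: £384. OOP to date £384.
Bill 2, £797: fully absorbed by the deductible. Cost to patient: £797. OOP to date £1181.
Bill 3, £9147: deductible takes £886, £8261 remains; coinsurance £8261 × 30% = £2478.30. Cost to patient: £3364.30. OOP to date £4545.30.
Bill 4, £2635: 30% coinsurance on £2635 = £790.50. That would push OOP to £5335.80, over the £5300 cap, so patient pays £5300 − £4545.30 = £754.70.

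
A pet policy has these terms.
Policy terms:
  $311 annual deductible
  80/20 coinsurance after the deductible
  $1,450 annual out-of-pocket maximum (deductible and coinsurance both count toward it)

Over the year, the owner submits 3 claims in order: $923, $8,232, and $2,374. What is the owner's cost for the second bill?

$1,016.60

Claim 1 — $923: $311 to deductible, leaving $612; 20% of $612 = $122.40. Owner pays $433.40; OOP now $433.40.
Claim 2 — $8,232: deductible already satisfied, so owner's share is 20% × $8,232 = $1,646.40. That would push OOP to $2,079.80, over the $1,450 cap, so owner pays $1,450 − $433.40 = $1,016.60.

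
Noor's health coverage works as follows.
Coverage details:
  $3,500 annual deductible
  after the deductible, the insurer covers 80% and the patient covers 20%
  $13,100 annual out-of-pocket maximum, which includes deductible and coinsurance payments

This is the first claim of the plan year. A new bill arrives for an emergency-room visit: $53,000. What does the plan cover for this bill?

$39,900

Nothing has been paid toward the $3,500 deductible, so the first $3,500 of this charge is applied there.
After the $3,500 deductible portion, $53,000 − $3,500 = $49,500 is subject to coinsurance.
20% of $49,500 = $9,900 falls to the patient.
So the patient owes $3,500 + $9,900 = $13,400 before any cap.
Adding $13,400 to the $0 already spent would give $13,400, which exceeds the $13,100 cap; the patient pays just $13,100 − $0 = $13,100.
The insurer covers the remainder: $53,000 − $13,100 = $39,900.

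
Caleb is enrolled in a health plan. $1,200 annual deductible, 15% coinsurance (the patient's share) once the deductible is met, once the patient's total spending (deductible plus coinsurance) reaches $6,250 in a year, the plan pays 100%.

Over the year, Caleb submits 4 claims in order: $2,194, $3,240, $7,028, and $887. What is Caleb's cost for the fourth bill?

Bill 1, $2,194: $1,200 to deductible, leaving $994; patient's 15% is $149.10. Cost to patient: $1,349.10. OOP to date $1,349.10.
Bill 2, $3,240: deductible already satisfied, so patient's share is 15% × $3,240 = $486. Patient pays $486; OOP now $1,835.10.
Bill 3, $7,028: deductible already satisfied, so patient's share is 15% × $7,028 = $1,054.20. Cost to patient: $1,054.20. OOP to date $2,889.30.
Bill 4, $887: 15% coinsurance on $887 = $133.05. Patient pays $133.05; OOP now $3,022.35.

$133.05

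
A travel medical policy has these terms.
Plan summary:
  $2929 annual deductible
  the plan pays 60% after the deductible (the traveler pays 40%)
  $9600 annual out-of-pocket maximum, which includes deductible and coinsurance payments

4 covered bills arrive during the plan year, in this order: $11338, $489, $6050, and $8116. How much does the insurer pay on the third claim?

Bill 1, $11338: $2929 finishes the deductible; $8409 goes to coinsurance; traveler's 40% is $3363.60. Traveler pays $6292.60; OOP now $6292.60. Plan pays $11338 − $6292.60 = $5045.40.
Bill 2, $489: 40% coinsurance on $489 = $195.60. Traveler owes $195.60 (running OOP $6488.20). Plan pays $489 − $195.60 = $293.40.
Bill 3, $6050: deductible met; 40% of $6050 = $2420. Traveler owes $2420 (running OOP $8908.20). Plan pays $6050 − $2420 = $3630.

$3630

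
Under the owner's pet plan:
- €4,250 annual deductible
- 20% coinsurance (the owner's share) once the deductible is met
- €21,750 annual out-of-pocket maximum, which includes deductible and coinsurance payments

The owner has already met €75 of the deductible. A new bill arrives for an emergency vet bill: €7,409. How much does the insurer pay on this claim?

Deductible still to meet: €4,250 − €75 = €4,175.
That leaves €7,409 − €4,175 = €3,234 for coinsurance.
Coinsurance: €3,234 × 20% = €646.80.
So the owner owes €4,175 + €646.80 = €4,821.80 before any cap.
Total out-of-pocket so far would be €75 + €4,821.80 = €4,896.80, below the €21,750 cap — no reduction.
The plan picks up €7,409 − €4,821.80 = €2,587.20.

€2,587.20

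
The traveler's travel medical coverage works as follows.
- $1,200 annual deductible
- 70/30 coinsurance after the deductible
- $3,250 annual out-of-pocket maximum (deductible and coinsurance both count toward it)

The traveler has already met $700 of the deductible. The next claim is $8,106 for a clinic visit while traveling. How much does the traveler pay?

$2,550

$700 of the $1,200 deductible is already met, leaving $500.
The remaining $7,606 (= $8,106 − $500) moves to coinsurance.
Coinsurance: $7,606 × 30% = $2,281.80.
Traveler responsibility before any cap: $500 + $2,281.80 = $2,781.80.
Year-to-date out-of-pocket would reach $700 + $2,781.80 = $3,481.80, above the $3,250 maximum, so the traveler pays only $3,250 − $700 = $2,550.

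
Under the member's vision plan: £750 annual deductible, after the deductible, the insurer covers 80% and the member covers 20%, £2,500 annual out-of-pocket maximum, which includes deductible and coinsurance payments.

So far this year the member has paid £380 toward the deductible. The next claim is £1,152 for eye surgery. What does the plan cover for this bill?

Deductible still to meet: £750 − £380 = £370.
After the £370 deductible portion, £1,152 − £370 = £782 is subject to coinsurance.
20% of £782 = £156.40 falls to the member.
That puts the member's cost at £370 + £156.40 = £526.40 before any cap.
Cumulative spending £380 + £526.40 = £906.40 stays under the £2,500 maximum.
Insurer pays the balance: £1,152 − £526.40 = £625.60.

£625.60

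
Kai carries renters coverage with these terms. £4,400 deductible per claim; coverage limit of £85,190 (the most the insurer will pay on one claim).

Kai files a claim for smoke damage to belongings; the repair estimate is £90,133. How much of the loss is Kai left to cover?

£4,943

Less the £4,400 deductible: £90,133 − £4,400 = £85,733.
£85,733 exceeds the £85,190 limit, so the insurer pays the limit: £85,190.
The tenant bears the rest of the original loss: £90,133 − £85,190 = £4,943.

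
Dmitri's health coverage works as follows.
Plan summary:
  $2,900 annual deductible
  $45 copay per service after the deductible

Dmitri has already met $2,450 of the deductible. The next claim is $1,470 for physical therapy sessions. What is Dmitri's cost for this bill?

$495

Deductible still to meet: $2,900 − $2,450 = $450.
After the $450 deductible portion, $1,470 − $450 = $1,020 is subject to the copay.
Copay on this service: $45.
So the patient owes $450 + $45 = $495.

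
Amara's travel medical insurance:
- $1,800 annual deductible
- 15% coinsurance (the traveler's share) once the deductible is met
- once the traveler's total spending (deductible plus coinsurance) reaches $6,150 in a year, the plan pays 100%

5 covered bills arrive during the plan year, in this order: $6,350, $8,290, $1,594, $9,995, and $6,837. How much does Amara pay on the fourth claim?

$1,499.25

#1 ($6,350): $1,800 finishes the deductible; $4,550 goes to coinsurance; coinsurance $4,550 × 15% = $682.50. Traveler owes $2,482.50 (running OOP $2,482.50).
#2 ($8,290): 15% coinsurance on $8,290 = $1,243.50. Traveler pays $1,243.50; OOP now $3,726.
#3 ($1,594): 15% coinsurance on $1,594 = $239.10. Cost to traveler: $239.10. OOP to date $3,965.10.
#4 ($9,995): deductible met; 15% of $9,995 = $1,499.25. Traveler pays $1,499.25; OOP now $5,464.35.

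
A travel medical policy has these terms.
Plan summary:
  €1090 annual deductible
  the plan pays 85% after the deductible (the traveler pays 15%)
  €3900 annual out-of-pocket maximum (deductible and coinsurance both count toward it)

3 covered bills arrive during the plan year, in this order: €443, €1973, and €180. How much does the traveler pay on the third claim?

€27

Bill 1, €443: fully absorbed by the deductible. Traveler pays €443; OOP now €443.
Bill 2, €1973: deductible takes €647, €1326 remains; traveler's 15% is €198.90. Cost to traveler: €845.90. OOP to date €1288.90.
Bill 3, €180: 15% coinsurance on €180 = €27. Traveler owes €27 (running OOP €1315.90).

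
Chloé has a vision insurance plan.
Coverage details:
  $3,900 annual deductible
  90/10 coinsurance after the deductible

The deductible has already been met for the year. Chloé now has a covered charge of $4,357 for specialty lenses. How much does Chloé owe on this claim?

The deductible is already satisfied, so the full bill goes to coinsurance.
Coinsurance: $4,357 × 10% = $435.70.

$435.70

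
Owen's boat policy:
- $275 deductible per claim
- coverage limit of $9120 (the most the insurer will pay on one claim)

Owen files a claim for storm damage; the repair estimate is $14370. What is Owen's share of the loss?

$5250

After the deductible, $14370 − $275 = $14095 remains.
The $9120 per-incident cap binds; insurer pays $9120.
Owner's share is the uncovered remainder: $14370 − $9120 = $5250.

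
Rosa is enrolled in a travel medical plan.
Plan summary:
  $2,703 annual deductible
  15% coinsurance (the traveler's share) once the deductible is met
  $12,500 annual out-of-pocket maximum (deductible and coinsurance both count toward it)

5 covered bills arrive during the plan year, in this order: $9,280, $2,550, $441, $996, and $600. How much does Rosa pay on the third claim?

Claim 1 — $9,280: $2,703 to deductible, leaving $6,577; 15% of $6,577 = $986.55. Traveler owes $3,689.55 (running OOP $3,689.55).
Claim 2 — $2,550: deductible met; 15% of $2,550 = $382.50. Cost to traveler: $382.50. OOP to date $4,072.05.
Claim 3 — $441: deductible already satisfied, so traveler's share is 15% × $441 = $66.15. Cost to traveler: $66.15. OOP to date $4,138.20.

$66.15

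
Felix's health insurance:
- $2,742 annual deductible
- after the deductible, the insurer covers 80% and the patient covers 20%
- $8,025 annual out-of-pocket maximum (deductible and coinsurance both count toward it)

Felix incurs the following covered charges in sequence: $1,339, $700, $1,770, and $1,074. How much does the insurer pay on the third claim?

$853.60

Claim 1 — $1,339: entire amount goes to the deductible. Patient owes $1,339 (running OOP $1,339). Plan pays $1,339 − $1,339 = $0.
Claim 2 — $700: fully absorbed by the deductible. Patient owes $700 (running OOP $2,039). Plan pays $700 − $700 = $0.
Claim 3 — $1,770: deductible takes $703, $1,067 remains; coinsurance $1,067 × 20% = $213.40. Cost to patient: $916.40. OOP to date $2,955.40. Insurer: $1,770 − $916.40 = $853.60.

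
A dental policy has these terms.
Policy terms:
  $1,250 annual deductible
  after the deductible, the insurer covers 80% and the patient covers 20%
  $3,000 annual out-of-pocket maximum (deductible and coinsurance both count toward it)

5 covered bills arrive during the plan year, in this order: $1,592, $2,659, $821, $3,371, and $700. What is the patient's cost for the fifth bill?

Claim 1 — $1,592: deductible takes $1,250, $342 remains; 20% of $342 = $68.40. Patient pays $1,318.40; OOP now $1,318.40.
Claim 2 — $2,659: deductible met; 20% of $2,659 = $531.80. Patient pays $531.80; OOP now $1,850.20.
Claim 3 — $821: 20% coinsurance on $821 = $164.20. Cost to patient: $164.20. OOP to date $2,014.40.
Claim 4 — $3,371: deductible met; 20% of $3,371 = $674.20. Patient owes $674.20 (running OOP $2,688.60).
Claim 5 — $700: deductible already satisfied, so patient's share is 20% × $700 = $140. Patient owes $140 (running OOP $2,828.60).

$140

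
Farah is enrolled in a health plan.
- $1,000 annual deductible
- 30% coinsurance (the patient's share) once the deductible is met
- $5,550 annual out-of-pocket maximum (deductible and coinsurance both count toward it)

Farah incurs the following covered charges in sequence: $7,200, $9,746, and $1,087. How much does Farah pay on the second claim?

Bill 1, $7,200: $1,000 finishes the deductible; $6,200 goes to coinsurance; coinsurance $6,200 × 30% = $1,860. Patient pays $2,860; OOP now $2,860.
Bill 2, $9,746: deductible met; 30% of $9,746 = $2,923.80. OOP would hit $5,783.80 > $5,550, so the cap limits the patient to $5,550 − $2,860 = $2,690.

$2,690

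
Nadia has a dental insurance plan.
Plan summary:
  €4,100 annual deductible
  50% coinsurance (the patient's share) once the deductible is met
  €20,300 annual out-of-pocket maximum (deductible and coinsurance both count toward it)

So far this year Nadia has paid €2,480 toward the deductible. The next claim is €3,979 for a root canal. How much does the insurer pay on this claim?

Deductible still to meet: €4,100 − €2,480 = €1,620.
The remaining €2,359 (= €3,979 − €1,620) moves to coinsurance.
50% of €2,359 = €1,179.50 falls to the patient.
That puts the patient's cost at €1,620 + €1,179.50 = €2,799.50 before any cap.
Year-to-date out-of-pocket becomes €2,480 + €2,799.50 = €5,279.50, still under the €20,300 maximum, so no cap applies.
The plan picks up €3,979 − €2,799.50 = €1,179.50.

€1,179.50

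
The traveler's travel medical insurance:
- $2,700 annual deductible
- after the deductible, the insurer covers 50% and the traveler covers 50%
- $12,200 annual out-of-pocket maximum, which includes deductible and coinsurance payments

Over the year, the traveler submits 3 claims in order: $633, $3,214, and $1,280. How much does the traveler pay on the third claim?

#1 ($633): all of it applies to the deductible. Traveler owes $633 (running OOP $633).
#2 ($3,214): deductible takes $2,067, $1,147 remains; coinsurance $1,147 × 50% = $573.50. Traveler owes $2,640.50 (running OOP $3,273.50).
#3 ($1,280): deductible already satisfied, so traveler's share is 50% × $1,280 = $640. Cost to traveler: $640. OOP to date $3,913.50.

$640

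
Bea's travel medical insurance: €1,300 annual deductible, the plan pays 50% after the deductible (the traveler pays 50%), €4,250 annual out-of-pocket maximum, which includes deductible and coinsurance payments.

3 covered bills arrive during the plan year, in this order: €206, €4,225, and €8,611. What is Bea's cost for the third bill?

€1,384.50

Claim 1 — €206: entire amount goes to the deductible. Traveler pays €206; OOP now €206.
Claim 2 — €4,225: deductible takes €1,094, €3,131 remains; 50% of €3,131 = €1,565.50. Cost to traveler: €2,659.50. OOP to date €2,865.50.
Claim 3 — €8,611: deductible already satisfied, so traveler's share is 50% × €8,611 = €4,305.50. OOP would hit €7,171 > €4,250, so the cap limits the traveler to €4,250 − €2,865.50 = €1,384.50.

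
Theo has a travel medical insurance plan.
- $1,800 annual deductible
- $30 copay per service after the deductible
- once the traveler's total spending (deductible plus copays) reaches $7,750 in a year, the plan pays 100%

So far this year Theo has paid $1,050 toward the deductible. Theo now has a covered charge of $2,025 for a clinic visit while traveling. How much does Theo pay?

$780

Remaining deductible: $1,800 − $1,050 = $750.
The remaining $1,275 (= $2,025 − $750) moves to the copay.
Copay on this service: $30.
That puts the traveler's cost at $750 + $30 = $780 before any cap.
Cumulative spending $1,050 + $780 = $1,830 stays under the $7,750 maximum.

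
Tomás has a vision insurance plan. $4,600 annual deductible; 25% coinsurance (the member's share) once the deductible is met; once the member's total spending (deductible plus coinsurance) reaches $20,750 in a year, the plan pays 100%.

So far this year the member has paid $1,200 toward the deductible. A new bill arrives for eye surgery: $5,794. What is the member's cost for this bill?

Remaining deductible: $4,600 − $1,200 = $3,400.
After the $3,400 deductible portion, $5,794 − $3,400 = $2,394 is subject to coinsurance.
25% of $2,394 = $598.50 falls to the member.
That puts the member's cost at $3,400 + $598.50 = $3,998.50 before any cap.
Cumulative spending $1,200 + $3,998.50 = $5,198.50 stays under the $20,750 maximum.

$3,998.50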